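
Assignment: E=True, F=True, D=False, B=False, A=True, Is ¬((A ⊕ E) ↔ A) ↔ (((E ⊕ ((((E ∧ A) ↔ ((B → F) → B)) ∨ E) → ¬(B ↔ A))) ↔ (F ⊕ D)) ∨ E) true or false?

Substituting E=True, F=True, D=False, B=False, A=True:
A ⊕ E = True ⊕ True = False
(A ⊕ E) ↔ A = False ↔ True = False
¬((A ⊕ E) ↔ A) = ¬False = True
E ∧ A = True ∧ True = True
B → F = False → True = True
(B → F) → B = True → False = False
(E ∧ A) ↔ ((B → F) → B) = True ↔ False = False
((E ∧ A) ↔ ((B → F) → B)) ∨ E = False ∨ True = True
B ↔ A = False ↔ True = False
¬(B ↔ A) = ¬False = True
(((E ∧ A) ↔ ((B → F) → B)) ∨ E) → ¬(B ↔ A) = True → True = True
E ⊕ ((((E ∧ A) ↔ ((B → F) → B)) ∨ E) → ¬(B ↔ A)) = True ⊕ True = False
F ⊕ D = True ⊕ False = True
(E ⊕ ((((E ∧ A) ↔ ((B → F) → B)) ∨ E) → ¬(B ↔ A))) ↔ (F ⊕ D) = False ↔ True = False
((E ⊕ ((((E ∧ A) ↔ ((B → F) → B)) ∨ E) → ¬(B ↔ A))) ↔ (F ⊕ D)) ∨ E = False ∨ True = True
¬((A ⊕ E) ↔ A) ↔ (((E ⊕ ((((E ∧ A) ↔ ((B → F) → B)) ∨ E) → ¬(B ↔ A))) ↔ (F ⊕ D)) ∨ E) = True ↔ True = True

True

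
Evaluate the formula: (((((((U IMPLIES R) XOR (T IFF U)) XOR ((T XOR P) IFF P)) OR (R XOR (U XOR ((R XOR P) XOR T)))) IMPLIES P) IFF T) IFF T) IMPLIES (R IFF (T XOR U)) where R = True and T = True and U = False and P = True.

U IMPLIES R = False IMPLIES True = True
T IFF U = True IFF False = False
(U IMPLIES R) XOR (T IFF U) = True XOR False = True
T XOR P = True XOR True = False
(T XOR P) IFF P = False IFF True = False
((U IMPLIES R) XOR (T IFF U)) XOR ((T XOR P) IFF P) = True XOR False = True
R XOR P = True XOR True = False
(R XOR P) XOR T = False XOR True = True
U XOR ((R XOR P) XOR T) = False XOR True = True
R XOR (U XOR ((R XOR P) XOR T)) = True XOR True = False
(((U IMPLIES R) XOR (T IFF U)) XOR ((T XOR P) IFF P)) OR (R XOR (U XOR ((R XOR P) XOR T))) = True OR False = True
((((U IMPLIES R) XOR (T IFF U)) XOR ((T XOR P) IFF P)) OR (R XOR (U XOR ((R XOR P) XOR T)))) IMPLIES P = True IMPLIES True = True
(((((U IMPLIES R) XOR (T IFF U)) XOR ((T XOR P) IFF P)) OR (R XOR (U XOR ((R XOR P) XOR T)))) IMPLIES P) IFF T = True IFF True = True
((((((U IMPLIES R) XOR (T IFF U)) XOR ((T XOR P) IFF P)) OR (R XOR (U XOR ((R XOR P) XOR T)))) IMPLIES P) IFF T) IFF T = True IFF True = True
T XOR U = True XOR False = True
R IFF (T XOR U) = True IFF True = True
(((((((U IMPLIES R) XOR (T IFF U)) XOR ((T XOR P) IFF P)) OR (R XOR (U XOR ((R XOR P) XOR T)))) IMPLIES P) IFF T) IFF T) IMPLIES (R IFF (T XOR U)) = True IMPLIES True = True

True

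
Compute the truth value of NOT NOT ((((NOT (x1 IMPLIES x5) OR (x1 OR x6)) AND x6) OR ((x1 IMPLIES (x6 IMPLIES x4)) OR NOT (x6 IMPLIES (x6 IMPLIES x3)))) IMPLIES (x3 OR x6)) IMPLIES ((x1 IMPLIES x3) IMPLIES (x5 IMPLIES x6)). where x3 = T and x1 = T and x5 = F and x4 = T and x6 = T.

T

x1 IMPLIES x5 = T IMPLIES F = F
NOT (x1 IMPLIES x5) = NOT F = T
x1 OR x6 = T OR T = T
NOT (x1 IMPLIES x5) OR (x1 OR x6) = T OR T = T
(NOT (x1 IMPLIES x5) OR (x1 OR x6)) AND x6 = T AND T = T
x6 IMPLIES x4 = T IMPLIES T = T
x1 IMPLIES (x6 IMPLIES x4) = T IMPLIES T = T
x6 IMPLIES x3 = T IMPLIES T = T
x6 IMPLIES (x6 IMPLIES x3) = T IMPLIES T = T
NOT (x6 IMPLIES (x6 IMPLIES x3)) = NOT T = F
(x1 IMPLIES (x6 IMPLIES x4)) OR NOT (x6 IMPLIES (x6 IMPLIES x3)) = T OR F = T
((NOT (x1 IMPLIES x5) OR (x1 OR x6)) AND x6) OR ((x1 IMPLIES (x6 IMPLIES x4)) OR NOT (x6 IMPLIES (x6 IMPLIES x3))) = T OR T = T
x3 OR x6 = T OR T = T
(((NOT (x1 IMPLIES x5) OR (x1 OR x6)) AND x6) OR ((x1 IMPLIES (x6 IMPLIES x4)) OR NOT (x6 IMPLIES (x6 IMPLIES x3)))) IMPLIES (x3 OR x6) = T IMPLIES T = T
NOT ((((NOT (x1 IMPLIES x5) OR (x1 OR x6)) AND x6) OR ((x1 IMPLIES (x6 IMPLIES x4)) OR NOT (x6 IMPLIES (x6 IMPLIES x3)))) IMPLIES (x3 OR x6)) = NOT T = F
NOT NOT ((((NOT (x1 IMPLIES x5) OR (x1 OR x6)) AND x6) OR ((x1 IMPLIES (x6 IMPLIES x4)) OR NOT (x6 IMPLIES (x6 IMPLIES x3)))) IMPLIES (x3 OR x6)) = NOT F = T
x1 IMPLIES x3 = T IMPLIES T = T
x5 IMPLIES x6 = F IMPLIES T = T
(x1 IMPLIES x3) IMPLIES (x5 IMPLIES x6) = T IMPLIES T = T
NOT NOT ((((NOT (x1 IMPLIES x5) OR (x1 OR x6)) AND x6) OR ((x1 IMPLIES (x6 IMPLIES x4)) OR NOT (x6 IMPLIES (x6 IMPLIES x3)))) IMPLIES (x3 OR x6)) IMPLIES ((x1 IMPLIES x3) IMPLIES (x5 IMPLIES x6)) = T IMPLIES T = T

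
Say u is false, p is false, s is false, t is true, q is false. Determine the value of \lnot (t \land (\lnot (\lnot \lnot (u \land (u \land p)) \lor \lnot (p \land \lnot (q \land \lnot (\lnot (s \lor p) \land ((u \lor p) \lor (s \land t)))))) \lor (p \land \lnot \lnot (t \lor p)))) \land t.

\text{True}

u \land p = \text{False} \land \text{False} = \text{False}
u \land (u \land p) = \text{False} \land \text{False} = \text{False}
\lnot (u \land (u \land p)) = \lnot \text{False} = \text{True}
\lnot \lnot (u \land (u \land p)) = \lnot \text{True} = \text{False}
s \lor p = \text{False} \lor \text{False} = \text{False}
\lnot (s \lor p) = \lnot \text{False} = \text{True}
u \lor p = \text{False} \lor \text{False} = \text{False}
s \land t = \text{False} \land \text{True} = \text{False}
(u \lor p) \lor (s \land t) = \text{False} \lor \text{False} = \text{False}
\lnot (s \lor p) \land ((u \lor p) \lor (s \land t)) = \text{True} \land \text{False} = \text{False}
\lnot (\lnot (s \lor p) \land ((u \lor p) \lor (s \land t))) = \lnot \text{False} = \text{True}
q \land \lnot (\lnot (s \lor p) \land ((u \lor p) \lor (s \land t))) = \text{False} \land \text{True} = \text{False}
\lnot (q \land \lnot (\lnot (s \lor p) \land ((u \lor p) \lor (s \land t)))) = \lnot \text{False} = \text{True}
p \land \lnot (q \land \lnot (\lnot (s \lor p) \land ((u \lor p) \lor (s \land t)))) = \text{False} \land \text{True} = \text{False}
\lnot (p \land \lnot (q \land \lnot (\lnot (s \lor p) \land ((u \lor p) \lor (s \land t))))) = \lnot \text{False} = \text{True}
\lnot \lnot (u \land (u \land p)) \lor \lnot (p \land \lnot (q \land \lnot (\lnot (s \lor p) \land ((u \lor p) \lor (s \land t))))) = \text{False} \lor \text{True} = \text{True}
\lnot (\lnot \lnot (u \land (u \land p)) \lor \lnot (p \land \lnot (q \land \lnot (\lnot (s \lor p) \land ((u \lor p) \lor (s \land t)))))) = \lnot \text{True} = \text{False}
t \lor p = \text{True} \lor \text{False} = \text{True}
\lnot (t \lor p) = \lnot \text{True} = \text{False}
\lnot \lnot (t \lor p) = \lnot \text{False} = \text{True}
p \land \lnot \lnot (t \lor p) = \text{False} \land \text{True} = \text{False}
\lnot (\lnot \lnot (u \land (u \land p)) \lor \lnot (p \land \lnot (q \land \lnot (\lnot (s \lor p) \land ((u \lor p) \lor (s \land t)))))) \lor (p \land \lnot \lnot (t \lor p)) = \text{False} \lor \text{False} = \text{False}
t \land (\lnot (\lnot \lnot (u \land (u \land p)) \lor \lnot (p \land \lnot (q \land \lnot (\lnot (s \lor p) \land ((u \lor p) \lor (s \land t)))))) \lor (p \land \lnot \lnot (t \lor p))) = \text{True} \land \text{False} = \text{False}
\lnot (t \land (\lnot (\lnot \lnot (u \land (u \land p)) \lor \lnot (p \land \lnot (q \land \lnot (\lnot (s \lor p) \land ((u \lor p) \lor (s \land t)))))) \lor (p \land \lnot \lnot (t \lor p)))) = \lnot \text{False} = \text{True}
\lnot (t \land (\lnot (\lnot \lnot (u \land (u \land p)) \lor \lnot (p \land \lnot (q \land \lnot (\lnot (s \lor p) \land ((u \lor p) \lor (s \land t)))))) \lor (p \land \lnot \lnot (t \lor p)))) \land t = \text{True} \land \text{True} = \text{True}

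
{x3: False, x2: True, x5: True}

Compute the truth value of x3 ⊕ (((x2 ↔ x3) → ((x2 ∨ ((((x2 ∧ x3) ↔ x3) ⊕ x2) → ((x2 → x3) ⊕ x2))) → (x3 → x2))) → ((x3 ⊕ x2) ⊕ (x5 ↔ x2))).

False

Substituting x3=False, x2=True, x5=True:
x2 ↔ x3 = True ↔ False = False
x2 ∧ x3 = True ∧ False = False
(x2 ∧ x3) ↔ x3 = False ↔ False = True
((x2 ∧ x3) ↔ x3) ⊕ x2 = True ⊕ True = False
x2 → x3 = True → False = False
(x2 → x3) ⊕ x2 = False ⊕ True = True
(((x2 ∧ x3) ↔ x3) ⊕ x2) → ((x2 → x3) ⊕ x2) = False → True = True
x2 ∨ ((((x2 ∧ x3) ↔ x3) ⊕ x2) → ((x2 → x3) ⊕ x2)) = True ∨ True = True
x3 → x2 = False → True = True
(x2 ∨ ((((x2 ∧ x3) ↔ x3) ⊕ x2) → ((x2 → x3) ⊕ x2))) → (x3 → x2) = True → True = True
(x2 ↔ x3) → ((x2 ∨ ((((x2 ∧ x3) ↔ x3) ⊕ x2) → ((x2 → x3) ⊕ x2))) → (x3 → x2)) = False → True = True
x3 ⊕ x2 = False ⊕ True = True
x5 ↔ x2 = True ↔ True = True
(x3 ⊕ x2) ⊕ (x5 ↔ x2) = True ⊕ True = False
((x2 ↔ x3) → ((x2 ∨ ((((x2 ∧ x3) ↔ x3) ⊕ x2) → ((x2 → x3) ⊕ x2))) → (x3 → x2))) → ((x3 ⊕ x2) ⊕ (x5 ↔ x2)) = True → False = False
x3 ⊕ (((x2 ↔ x3) → ((x2 ∨ ((((x2 ∧ x3) ↔ x3) ⊕ x2) → ((x2 → x3) ⊕ x2))) → (x3 → x2))) → ((x3 ⊕ x2) ⊕ (x5 ↔ x2))) = False ⊕ False = False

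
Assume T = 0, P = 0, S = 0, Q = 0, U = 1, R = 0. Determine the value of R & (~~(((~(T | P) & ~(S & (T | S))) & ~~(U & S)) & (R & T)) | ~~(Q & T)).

T | P = 0 | 0 = 0
~(T | P) = ~0 = 1
T | S = 0 | 0 = 0
S & (T | S) = 0 & 0 = 0
~(S & (T | S)) = ~0 = 1
~(T | P) & ~(S & (T | S)) = 1 & 1 = 1
U & S = 1 & 0 = 0
~(U & S) = ~0 = 1
~~(U & S) = ~1 = 0
(~(T | P) & ~(S & (T | S))) & ~~(U & S) = 1 & 0 = 0
R & T = 0 & 0 = 0
((~(T | P) & ~(S & (T | S))) & ~~(U & S)) & (R & T) = 0 & 0 = 0
~(((~(T | P) & ~(S & (T | S))) & ~~(U & S)) & (R & T)) = ~0 = 1
~~(((~(T | P) & ~(S & (T | S))) & ~~(U & S)) & (R & T)) = ~1 = 0
Q & T = 0 & 0 = 0
~(Q & T) = ~0 = 1
~~(Q & T) = ~1 = 0
~~(((~(T | P) & ~(S & (T | S))) & ~~(U & S)) & (R & T)) | ~~(Q & T) = 0 | 0 = 0
R & (~~(((~(T | P) & ~(S & (T | S))) & ~~(U & S)) & (R & T)) | ~~(Q & T)) = 0 & 0 = 0

0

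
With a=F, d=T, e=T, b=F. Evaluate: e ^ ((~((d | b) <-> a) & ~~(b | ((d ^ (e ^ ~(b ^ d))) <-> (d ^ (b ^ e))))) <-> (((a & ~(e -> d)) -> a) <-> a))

d | b = T | F = T
(d | b) <-> a = T <-> F = F
~((d | b) <-> a) = ~F = T
b ^ d = F ^ T = T
~(b ^ d) = ~T = F
e ^ ~(b ^ d) = T ^ F = T
d ^ (e ^ ~(b ^ d)) = T ^ T = F
b ^ e = F ^ T = T
d ^ (b ^ e) = T ^ T = F
(d ^ (e ^ ~(b ^ d))) <-> (d ^ (b ^ e)) = F <-> F = T
b | ((d ^ (e ^ ~(b ^ d))) <-> (d ^ (b ^ e))) = F | T = T
~(b | ((d ^ (e ^ ~(b ^ d))) <-> (d ^ (b ^ e)))) = ~T = F
~~(b | ((d ^ (e ^ ~(b ^ d))) <-> (d ^ (b ^ e)))) = ~F = T
~((d | b) <-> a) & ~~(b | ((d ^ (e ^ ~(b ^ d))) <-> (d ^ (b ^ e)))) = T & T = T
e -> d = T -> T = T
~(e -> d) = ~T = F
a & ~(e -> d) = F & F = F
(a & ~(e -> d)) -> a = F -> F = T
((a & ~(e -> d)) -> a) <-> a = T <-> F = F
(~((d | b) <-> a) & ~~(b | ((d ^ (e ^ ~(b ^ d))) <-> (d ^ (b ^ e))))) <-> (((a & ~(e -> d)) -> a) <-> a) = T <-> F = F
e ^ ((~((d | b) <-> a) & ~~(b | ((d ^ (e ^ ~(b ^ d))) <-> (d ^ (b ^ e))))) <-> (((a & ~(e -> d)) -> a) <-> a)) = T ^ F = T

T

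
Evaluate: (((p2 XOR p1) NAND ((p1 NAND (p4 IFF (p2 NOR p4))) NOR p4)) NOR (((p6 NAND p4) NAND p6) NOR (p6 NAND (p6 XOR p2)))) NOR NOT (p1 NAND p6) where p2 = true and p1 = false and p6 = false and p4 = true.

Substituting p2=true, p1=false, p6=false, p4=true:
p2 XOR p1 = true XOR false = true
p2 NOR p4 = true NOR true = false
p4 IFF (p2 NOR p4) = true IFF false = false
p1 NAND (p4 IFF (p2 NOR p4)) = false NAND false = true
(p1 NAND (p4 IFF (p2 NOR p4))) NOR p4 = true NOR true = false
(p2 XOR p1) NAND ((p1 NAND (p4 IFF (p2 NOR p4))) NOR p4) = true NAND false = true
p6 NAND p4 = false NAND true = true
(p6 NAND p4) NAND p6 = true NAND false = true
p6 XOR p2 = false XOR true = true
p6 NAND (p6 XOR p2) = false NAND true = true
((p6 NAND p4) NAND p6) NOR (p6 NAND (p6 XOR p2)) = true NOR true = false
((p2 XOR p1) NAND ((p1 NAND (p4 IFF (p2 NOR p4))) NOR p4)) NOR (((p6 NAND p4) NAND p6) NOR (p6 NAND (p6 XOR p2))) = true NOR false = false
p1 NAND p6 = false NAND false = true
NOT (p1 NAND p6) = NOT true = false
(((p2 XOR p1) NAND ((p1 NAND (p4 IFF (p2 NOR p4))) NOR p4)) NOR (((p6 NAND p4) NAND p6) NOR (p6 NAND (p6 XOR p2)))) NOR NOT (p1 NAND p6) = false NOR false = true

true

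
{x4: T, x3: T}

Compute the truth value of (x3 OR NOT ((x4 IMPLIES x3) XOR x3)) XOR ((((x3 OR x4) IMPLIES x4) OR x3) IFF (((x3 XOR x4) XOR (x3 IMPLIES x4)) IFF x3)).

Substituting x4=T, x3=T:
x4 IMPLIES x3 = T IMPLIES T = T
(x4 IMPLIES x3) XOR x3 = T XOR T = F
NOT ((x4 IMPLIES x3) XOR x3) = NOT F = T
x3 OR NOT ((x4 IMPLIES x3) XOR x3) = T OR T = T
x3 OR x4 = T OR T = T
(x3 OR x4) IMPLIES x4 = T IMPLIES T = T
((x3 OR x4) IMPLIES x4) OR x3 = T OR T = T
x3 XOR x4 = T XOR T = F
x3 IMPLIES x4 = T IMPLIES T = T
(x3 XOR x4) XOR (x3 IMPLIES x4) = F XOR T = T
((x3 XOR x4) XOR (x3 IMPLIES x4)) IFF x3 = T IFF T = T
(((x3 OR x4) IMPLIES x4) OR x3) IFF (((x3 XOR x4) XOR (x3 IMPLIES x4)) IFF x3) = T IFF T = T
(x3 OR NOT ((x4 IMPLIES x3) XOR x3)) XOR ((((x3 OR x4) IMPLIES x4) OR x3) IFF (((x3 XOR x4) XOR (x3 IMPLIES x4)) IFF x3)) = T XOR T = F

F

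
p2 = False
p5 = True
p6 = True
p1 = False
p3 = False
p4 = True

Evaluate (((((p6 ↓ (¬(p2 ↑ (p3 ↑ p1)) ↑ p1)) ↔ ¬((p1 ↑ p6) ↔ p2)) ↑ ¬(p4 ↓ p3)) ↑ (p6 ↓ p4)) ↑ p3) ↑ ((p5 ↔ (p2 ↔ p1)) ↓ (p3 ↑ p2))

p3 ↑ p1 = False ↑ False = True
p2 ↑ (p3 ↑ p1) = False ↑ True = True
¬(p2 ↑ (p3 ↑ p1)) = ¬True = False
¬(p2 ↑ (p3 ↑ p1)) ↑ p1 = False ↑ False = True
p6 ↓ (¬(p2 ↑ (p3 ↑ p1)) ↑ p1) = True ↓ True = False
p1 ↑ p6 = False ↑ True = True
(p1 ↑ p6) ↔ p2 = True ↔ False = False
¬((p1 ↑ p6) ↔ p2) = ¬False = True
(p6 ↓ (¬(p2 ↑ (p3 ↑ p1)) ↑ p1)) ↔ ¬((p1 ↑ p6) ↔ p2) = False ↔ True = False
p4 ↓ p3 = True ↓ False = False
¬(p4 ↓ p3) = ¬False = True
((p6 ↓ (¬(p2 ↑ (p3 ↑ p1)) ↑ p1)) ↔ ¬((p1 ↑ p6) ↔ p2)) ↑ ¬(p4 ↓ p3) = False ↑ True = True
p6 ↓ p4 = True ↓ True = False
(((p6 ↓ (¬(p2 ↑ (p3 ↑ p1)) ↑ p1)) ↔ ¬((p1 ↑ p6) ↔ p2)) ↑ ¬(p4 ↓ p3)) ↑ (p6 ↓ p4) = True ↑ False = True
((((p6 ↓ (¬(p2 ↑ (p3 ↑ p1)) ↑ p1)) ↔ ¬((p1 ↑ p6) ↔ p2)) ↑ ¬(p4 ↓ p3)) ↑ (p6 ↓ p4)) ↑ p3 = True ↑ False = True
p2 ↔ p1 = False ↔ False = True
p5 ↔ (p2 ↔ p1) = True ↔ True = True
p3 ↑ p2 = False ↑ False = True
(p5 ↔ (p2 ↔ p1)) ↓ (p3 ↑ p2) = True ↓ True = False
(((((p6 ↓ (¬(p2 ↑ (p3 ↑ p1)) ↑ p1)) ↔ ¬((p1 ↑ p6) ↔ p2)) ↑ ¬(p4 ↓ p3)) ↑ (p6 ↓ p4)) ↑ p3) ↑ ((p5 ↔ (p2 ↔ p1)) ↓ (p3 ↑ p2)) = True ↑ False = True

True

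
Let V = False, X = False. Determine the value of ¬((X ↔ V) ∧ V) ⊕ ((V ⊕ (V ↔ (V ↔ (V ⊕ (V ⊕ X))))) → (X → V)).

X ↔ V = False ↔ False = True
(X ↔ V) ∧ V = True ∧ False = False
¬((X ↔ V) ∧ V) = ¬False = True
V ⊕ X = False ⊕ False = False
V ⊕ (V ⊕ X) = False ⊕ False = False
V ↔ (V ⊕ (V ⊕ X)) = False ↔ False = True
V ↔ (V ↔ (V ⊕ (V ⊕ X))) = False ↔ True = False
V ⊕ (V ↔ (V ↔ (V ⊕ (V ⊕ X)))) = False ⊕ False = False
X → V = False → False = True
(V ⊕ (V ↔ (V ↔ (V ⊕ (V ⊕ X))))) → (X → V) = False → True = True
¬((X ↔ V) ∧ V) ⊕ ((V ⊕ (V ↔ (V ↔ (V ⊕ (V ⊕ X))))) → (X → V)) = True ⊕ True = False

False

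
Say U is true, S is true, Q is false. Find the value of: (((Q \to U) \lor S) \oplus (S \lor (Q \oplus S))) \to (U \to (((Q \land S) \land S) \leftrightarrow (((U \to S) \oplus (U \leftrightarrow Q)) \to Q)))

Q \to U = \text{False} \to \text{True} = \text{True}
(Q \to U) \lor S = \text{True} \lor \text{True} = \text{True}
Q \oplus S = \text{False} \oplus \text{True} = \text{True}
S \lor (Q \oplus S) = \text{True} \lor \text{True} = \text{True}
((Q \to U) \lor S) \oplus (S \lor (Q \oplus S)) = \text{True} \oplus \text{True} = \text{False}
Q \land S = \text{False} \land \text{True} = \text{False}
(Q \land S) \land S = \text{False} \land \text{True} = \text{False}
U \to S = \text{True} \to \text{True} = \text{True}
U \leftrightarrow Q = \text{True} \leftrightarrow \text{False} = \text{False}
(U \to S) \oplus (U \leftrightarrow Q) = \text{True} \oplus \text{False} = \text{True}
((U \to S) \oplus (U \leftrightarrow Q)) \to Q = \text{True} \to \text{False} = \text{False}
((Q \land S) \land S) \leftrightarrow (((U \to S) \oplus (U \leftrightarrow Q)) \to Q) = \text{False} \leftrightarrow \text{False} = \text{True}
U \to (((Q \land S) \land S) \leftrightarrow (((U \to S) \oplus (U \leftrightarrow Q)) \to Q)) = \text{True} \to \text{True} = \text{True}
(((Q \to U) \lor S) \oplus (S \lor (Q \oplus S))) \to (U \to (((Q \land S) \land S) \leftrightarrow (((U \to S) \oplus (U \leftrightarrow Q)) \to Q))) = \text{False} \to \text{True} = \text{True}

\text{True}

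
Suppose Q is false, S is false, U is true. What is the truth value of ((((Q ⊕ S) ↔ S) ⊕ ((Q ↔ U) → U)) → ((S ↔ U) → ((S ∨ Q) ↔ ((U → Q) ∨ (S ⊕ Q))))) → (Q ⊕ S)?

Substituting Q=F, S=F, U=T:
Q ⊕ S = F ⊕ F = F
(Q ⊕ S) ↔ S = F ↔ F = T
Q ↔ U = F ↔ T = F
(Q ↔ U) → U = F → T = T
((Q ⊕ S) ↔ S) ⊕ ((Q ↔ U) → U) = T ⊕ T = F
S ↔ U = F ↔ T = F
S ∨ Q = F ∨ F = F
U → Q = T → F = F
S ⊕ Q = F ⊕ F = F
(U → Q) ∨ (S ⊕ Q) = F ∨ F = F
(S ∨ Q) ↔ ((U → Q) ∨ (S ⊕ Q)) = F ↔ F = T
(S ↔ U) → ((S ∨ Q) ↔ ((U → Q) ∨ (S ⊕ Q))) = F → T = T
(((Q ⊕ S) ↔ S) ⊕ ((Q ↔ U) → U)) → ((S ↔ U) → ((S ∨ Q) ↔ ((U → Q) ∨ (S ⊕ Q)))) = F → T = T
Q ⊕ S = F ⊕ F = F
((((Q ⊕ S) ↔ S) ⊕ ((Q ↔ U) → U)) → ((S ↔ U) → ((S ∨ Q) ↔ ((U → Q) ∨ (S ⊕ Q))))) → (Q ⊕ S) = T → F = F

F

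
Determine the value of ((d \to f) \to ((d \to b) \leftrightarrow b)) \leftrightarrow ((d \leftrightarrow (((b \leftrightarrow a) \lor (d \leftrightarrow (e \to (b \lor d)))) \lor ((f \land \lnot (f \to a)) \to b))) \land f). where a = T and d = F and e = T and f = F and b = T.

F

d \to f = F \to F = T
d \to b = F \to T = T
(d \to b) \leftrightarrow b = T \leftrightarrow T = T
(d \to f) \to ((d \to b) \leftrightarrow b) = T \to T = T
b \leftrightarrow a = T \leftrightarrow T = T
b \lor d = T \lor F = T
e \to (b \lor d) = T \to T = T
d \leftrightarrow (e \to (b \lor d)) = F \leftrightarrow T = F
(b \leftrightarrow a) \lor (d \leftrightarrow (e \to (b \lor d))) = T \lor F = T
f \to a = F \to T = T
\lnot (f \to a) = \lnot T = F
f \land \lnot (f \to a) = F \land F = F
(f \land \lnot (f \to a)) \to b = F \to T = T
((b \leftrightarrow a) \lor (d \leftrightarrow (e \to (b \lor d)))) \lor ((f \land \lnot (f \to a)) \to b) = T \lor T = T
d \leftrightarrow (((b \leftrightarrow a) \lor (d \leftrightarrow (e \to (b \lor d)))) \lor ((f \land \lnot (f \to a)) \to b)) = F \leftrightarrow T = F
(d \leftrightarrow (((b \leftrightarrow a) \lor (d \leftrightarrow (e \to (b \lor d)))) \lor ((f \land \lnot (f \to a)) \to b))) \land f = F \land F = F
((d \to f) \to ((d \to b) \leftrightarrow b)) \leftrightarrow ((d \leftrightarrow (((b \leftrightarrow a) \lor (d \leftrightarrow (e \to (b \lor d)))) \lor ((f \land \lnot (f \to a)) \to b))) \land f) = T \leftrightarrow F = F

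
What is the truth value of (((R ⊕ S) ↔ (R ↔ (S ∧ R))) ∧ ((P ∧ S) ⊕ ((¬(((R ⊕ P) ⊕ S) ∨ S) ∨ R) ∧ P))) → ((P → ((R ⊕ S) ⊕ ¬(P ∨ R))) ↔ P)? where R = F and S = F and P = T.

R ⊕ S = F ⊕ F = F
S ∧ R = F ∧ F = F
R ↔ (S ∧ R) = F ↔ F = T
(R ⊕ S) ↔ (R ↔ (S ∧ R)) = F ↔ T = F
P ∧ S = T ∧ F = F
R ⊕ P = F ⊕ T = T
(R ⊕ P) ⊕ S = T ⊕ F = T
((R ⊕ P) ⊕ S) ∨ S = T ∨ F = T
¬(((R ⊕ P) ⊕ S) ∨ S) = ¬T = F
¬(((R ⊕ P) ⊕ S) ∨ S) ∨ R = F ∨ F = F
(¬(((R ⊕ P) ⊕ S) ∨ S) ∨ R) ∧ P = F ∧ T = F
(P ∧ S) ⊕ ((¬(((R ⊕ P) ⊕ S) ∨ S) ∨ R) ∧ P) = F ⊕ F = F
((R ⊕ S) ↔ (R ↔ (S ∧ R))) ∧ ((P ∧ S) ⊕ ((¬(((R ⊕ P) ⊕ S) ∨ S) ∨ R) ∧ P)) = F ∧ F = F
R ⊕ S = F ⊕ F = F
P ∨ R = T ∨ F = T
¬(P ∨ R) = ¬T = F
(R ⊕ S) ⊕ ¬(P ∨ R) = F ⊕ F = F
P → ((R ⊕ S) ⊕ ¬(P ∨ R)) = T → F = F
(P → ((R ⊕ S) ⊕ ¬(P ∨ R))) ↔ P = F ↔ T = F
(((R ⊕ S) ↔ (R ↔ (S ∧ R))) ∧ ((P ∧ S) ⊕ ((¬(((R ⊕ P) ⊕ S) ∨ S) ∨ R) ∧ P))) → ((P → ((R ⊕ S) ⊕ ¬(P ∨ R))) ↔ P) = F → F = T

T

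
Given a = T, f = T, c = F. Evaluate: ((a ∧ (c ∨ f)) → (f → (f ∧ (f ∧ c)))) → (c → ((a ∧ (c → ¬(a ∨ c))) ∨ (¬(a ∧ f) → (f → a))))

Substituting a=T, f=T, c=F:
c ∨ f = F ∨ T = T
a ∧ (c ∨ f) = T ∧ T = T
f ∧ c = T ∧ F = F
f ∧ (f ∧ c) = T ∧ F = F
f → (f ∧ (f ∧ c)) = T → F = F
(a ∧ (c ∨ f)) → (f → (f ∧ (f ∧ c))) = T → F = F
a ∨ c = T ∨ F = T
¬(a ∨ c) = ¬T = F
c → ¬(a ∨ c) = F → F = T
a ∧ (c → ¬(a ∨ c)) = T ∧ T = T
a ∧ f = T ∧ T = T
¬(a ∧ f) = ¬T = F
f → a = T → T = T
¬(a ∧ f) → (f → a) = F → T = T
(a ∧ (c → ¬(a ∨ c))) ∨ (¬(a ∧ f) → (f → a)) = T ∨ T = T
c → ((a ∧ (c → ¬(a ∨ c))) ∨ (¬(a ∧ f) → (f → a))) = F → T = T
((a ∧ (c ∨ f)) → (f → (f ∧ (f ∧ c)))) → (c → ((a ∧ (c → ¬(a ∨ c))) ∨ (¬(a ∧ f) → (f → a)))) = F → T = T

T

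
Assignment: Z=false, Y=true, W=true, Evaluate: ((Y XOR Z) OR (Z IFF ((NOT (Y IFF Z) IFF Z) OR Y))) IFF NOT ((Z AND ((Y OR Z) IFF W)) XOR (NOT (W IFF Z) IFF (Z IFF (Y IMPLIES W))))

true

Y XOR Z = true XOR false = true
Y IFF Z = true IFF false = false
NOT (Y IFF Z) = NOT false = true
NOT (Y IFF Z) IFF Z = true IFF false = false
(NOT (Y IFF Z) IFF Z) OR Y = false OR true = true
Z IFF ((NOT (Y IFF Z) IFF Z) OR Y) = false IFF true = false
(Y XOR Z) OR (Z IFF ((NOT (Y IFF Z) IFF Z) OR Y)) = true OR false = true
Y OR Z = true OR false = true
(Y OR Z) IFF W = true IFF true = true
Z AND ((Y OR Z) IFF W) = false AND true = false
W IFF Z = true IFF false = false
NOT (W IFF Z) = NOT false = true
Y IMPLIES W = true IMPLIES true = true
Z IFF (Y IMPLIES W) = false IFF true = false
NOT (W IFF Z) IFF (Z IFF (Y IMPLIES W)) = true IFF false = false
(Z AND ((Y OR Z) IFF W)) XOR (NOT (W IFF Z) IFF (Z IFF (Y IMPLIES W))) = false XOR false = false
NOT ((Z AND ((Y OR Z) IFF W)) XOR (NOT (W IFF Z) IFF (Z IFF (Y IMPLIES W)))) = NOT false = true
((Y XOR Z) OR (Z IFF ((NOT (Y IFF Z) IFF Z) OR Y))) IFF NOT ((Z AND ((Y OR Z) IFF W)) XOR (NOT (W IFF Z) IFF (Z IFF (Y IMPLIES W)))) = true IFF true = true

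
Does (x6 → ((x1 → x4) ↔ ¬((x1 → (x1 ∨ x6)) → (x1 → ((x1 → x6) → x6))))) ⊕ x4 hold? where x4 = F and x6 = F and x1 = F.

Substituting x4=F, x6=F, x1=F:
x1 → x4 = F → F = T
x1 ∨ x6 = F ∨ F = F
x1 → (x1 ∨ x6) = F → F = T
x1 → x6 = F → F = T
(x1 → x6) → x6 = T → F = F
x1 → ((x1 → x6) → x6) = F → F = T
(x1 → (x1 ∨ x6)) → (x1 → ((x1 → x6) → x6)) = T → T = T
¬((x1 → (x1 ∨ x6)) → (x1 → ((x1 → x6) → x6))) = ¬T = F
(x1 → x4) ↔ ¬((x1 → (x1 ∨ x6)) → (x1 → ((x1 → x6) → x6))) = T ↔ F = F
x6 → ((x1 → x4) ↔ ¬((x1 → (x1 ∨ x6)) → (x1 → ((x1 → x6) → x6)))) = F → F = T
(x6 → ((x1 → x4) ↔ ¬((x1 → (x1 ∨ x6)) → (x1 → ((x1 → x6) → x6))))) ⊕ x4 = T ⊕ F = T

T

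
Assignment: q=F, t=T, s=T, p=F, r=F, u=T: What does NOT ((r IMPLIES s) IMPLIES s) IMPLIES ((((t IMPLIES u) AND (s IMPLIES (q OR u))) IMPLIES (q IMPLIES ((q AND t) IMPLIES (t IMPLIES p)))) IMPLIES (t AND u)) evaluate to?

T

r IMPLIES s = F IMPLIES T = T
(r IMPLIES s) IMPLIES s = T IMPLIES T = T
NOT ((r IMPLIES s) IMPLIES s) = NOT T = F
t IMPLIES u = T IMPLIES T = T
q OR u = F OR T = T
s IMPLIES (q OR u) = T IMPLIES T = T
(t IMPLIES u) AND (s IMPLIES (q OR u)) = T AND T = T
q AND t = F AND T = F
t IMPLIES p = T IMPLIES F = F
(q AND t) IMPLIES (t IMPLIES p) = F IMPLIES F = T
q IMPLIES ((q AND t) IMPLIES (t IMPLIES p)) = F IMPLIES T = T
((t IMPLIES u) AND (s IMPLIES (q OR u))) IMPLIES (q IMPLIES ((q AND t) IMPLIES (t IMPLIES p))) = T IMPLIES T = T
t AND u = T AND T = T
(((t IMPLIES u) AND (s IMPLIES (q OR u))) IMPLIES (q IMPLIES ((q AND t) IMPLIES (t IMPLIES p)))) IMPLIES (t AND u) = T IMPLIES T = T
NOT ((r IMPLIES s) IMPLIES s) IMPLIES ((((t IMPLIES u) AND (s IMPLIES (q OR u))) IMPLIES (q IMPLIES ((q AND t) IMPLIES (t IMPLIES p)))) IMPLIES (t AND u)) = F IMPLIES T = T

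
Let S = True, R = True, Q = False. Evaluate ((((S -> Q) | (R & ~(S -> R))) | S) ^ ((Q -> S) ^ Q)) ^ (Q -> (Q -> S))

True

Substituting S=True, R=True, Q=False:
S -> Q = True -> False = False
S -> R = True -> True = True
~(S -> R) = ~True = False
R & ~(S -> R) = True & False = False
(S -> Q) | (R & ~(S -> R)) = False | False = False
((S -> Q) | (R & ~(S -> R))) | S = False | True = True
Q -> S = False -> True = True
(Q -> S) ^ Q = True ^ False = True
(((S -> Q) | (R & ~(S -> R))) | S) ^ ((Q -> S) ^ Q) = True ^ True = False
Q -> S = False -> True = True
Q -> (Q -> S) = False -> True = True
((((S -> Q) | (R & ~(S -> R))) | S) ^ ((Q -> S) ^ Q)) ^ (Q -> (Q -> S)) = False ^ True = True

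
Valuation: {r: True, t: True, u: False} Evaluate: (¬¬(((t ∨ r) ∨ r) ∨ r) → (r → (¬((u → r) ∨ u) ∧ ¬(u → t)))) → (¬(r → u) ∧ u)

True

t ∨ r = True ∨ True = True
(t ∨ r) ∨ r = True ∨ True = True
((t ∨ r) ∨ r) ∨ r = True ∨ True = True
¬(((t ∨ r) ∨ r) ∨ r) = ¬True = False
¬¬(((t ∨ r) ∨ r) ∨ r) = ¬False = True
u → r = False → True = True
(u → r) ∨ u = True ∨ False = True
¬((u → r) ∨ u) = ¬True = False
u → t = False → True = True
¬(u → t) = ¬True = False
¬((u → r) ∨ u) ∧ ¬(u → t) = False ∧ False = False
r → (¬((u → r) ∨ u) ∧ ¬(u → t)) = True → False = False
¬¬(((t ∨ r) ∨ r) ∨ r) → (r → (¬((u → r) ∨ u) ∧ ¬(u → t))) = True → False = False
r → u = True → False = False
¬(r → u) = ¬False = True
¬(r → u) ∧ u = True ∧ False = False
(¬¬(((t ∨ r) ∨ r) ∨ r) → (r → (¬((u → r) ∨ u) ∧ ¬(u → t)))) → (¬(r → u) ∧ u) = False → False = True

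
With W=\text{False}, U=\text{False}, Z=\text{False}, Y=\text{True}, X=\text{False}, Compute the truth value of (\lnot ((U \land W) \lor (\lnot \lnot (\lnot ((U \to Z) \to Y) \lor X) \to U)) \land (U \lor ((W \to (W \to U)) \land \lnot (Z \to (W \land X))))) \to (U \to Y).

U \land W = \text{False} \land \text{False} = \text{False}
U \to Z = \text{False} \to \text{False} = \text{True}
(U \to Z) \to Y = \text{True} \to \text{True} = \text{True}
\lnot ((U \to Z) \to Y) = \lnot \text{True} = \text{False}
\lnot ((U \to Z) \to Y) \lor X = \text{False} \lor \text{False} = \text{False}
\lnot (\lnot ((U \to Z) \to Y) \lor X) = \lnot \text{False} = \text{True}
\lnot \lnot (\lnot ((U \to Z) \to Y) \lor X) = \lnot \text{True} = \text{False}
\lnot \lnot (\lnot ((U \to Z) \to Y) \lor X) \to U = \text{False} \to \text{False} = \text{True}
(U \land W) \lor (\lnot \lnot (\lnot ((U \to Z) \to Y) \lor X) \to U) = \text{False} \lor \text{True} = \text{True}
\lnot ((U \land W) \lor (\lnot \lnot (\lnot ((U \to Z) \to Y) \lor X) \to U)) = \lnot \text{True} = \text{False}
W \to U = \text{False} \to \text{False} = \text{True}
W \to (W \to U) = \text{False} \to \text{True} = \text{True}
W \land X = \text{False} \land \text{False} = \text{False}
Z \to (W \land X) = \text{False} \to \text{False} = \text{True}
\lnot (Z \to (W \land X)) = \lnot \text{True} = \text{False}
(W \to (W \to U)) \land \lnot (Z \to (W \land X)) = \text{True} \land \text{False} = \text{False}
U \lor ((W \to (W \to U)) \land \lnot (Z \to (W \land X))) = \text{False} \lor \text{False} = \text{False}
\lnot ((U \land W) \lor (\lnot \lnot (\lnot ((U \to Z) \to Y) \lor X) \to U)) \land (U \lor ((W \to (W \to U)) \land \lnot (Z \to (W \land X)))) = \text{False} \land \text{False} = \text{False}
U \to Y = \text{False} \to \text{True} = \text{True}
(\lnot ((U \land W) \lor (\lnot \lnot (\lnot ((U \to Z) \to Y) \lor X) \to U)) \land (U \lor ((W \to (W \to U)) \land \lnot (Z \to (W \land X))))) \to (U \to Y) = \text{False} \to \text{True} = \text{True}

\text{True}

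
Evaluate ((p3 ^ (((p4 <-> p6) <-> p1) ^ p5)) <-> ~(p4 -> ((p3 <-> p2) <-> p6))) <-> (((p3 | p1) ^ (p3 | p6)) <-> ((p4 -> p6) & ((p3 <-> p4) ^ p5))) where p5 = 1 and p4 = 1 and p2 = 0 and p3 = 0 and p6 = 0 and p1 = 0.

Substituting p5=1, p4=1, p2=0, p3=0, p6=0, p1=0:
p4 <-> p6 = 1 <-> 0 = 0
(p4 <-> p6) <-> p1 = 0 <-> 0 = 1
((p4 <-> p6) <-> p1) ^ p5 = 1 ^ 1 = 0
p3 ^ (((p4 <-> p6) <-> p1) ^ p5) = 0 ^ 0 = 0
p3 <-> p2 = 0 <-> 0 = 1
(p3 <-> p2) <-> p6 = 1 <-> 0 = 0
p4 -> ((p3 <-> p2) <-> p6) = 1 -> 0 = 0
~(p4 -> ((p3 <-> p2) <-> p6)) = ~0 = 1
(p3 ^ (((p4 <-> p6) <-> p1) ^ p5)) <-> ~(p4 -> ((p3 <-> p2) <-> p6)) = 0 <-> 1 = 0
p3 | p1 = 0 | 0 = 0
p3 | p6 = 0 | 0 = 0
(p3 | p1) ^ (p3 | p6) = 0 ^ 0 = 0
p4 -> p6 = 1 -> 0 = 0
p3 <-> p4 = 0 <-> 1 = 0
(p3 <-> p4) ^ p5 = 0 ^ 1 = 1
(p4 -> p6) & ((p3 <-> p4) ^ p5) = 0 & 1 = 0
((p3 | p1) ^ (p3 | p6)) <-> ((p4 -> p6) & ((p3 <-> p4) ^ p5)) = 0 <-> 0 = 1
((p3 ^ (((p4 <-> p6) <-> p1) ^ p5)) <-> ~(p4 -> ((p3 <-> p2) <-> p6))) <-> (((p3 | p1) ^ (p3 | p6)) <-> ((p4 -> p6) & ((p3 <-> p4) ^ p5))) = 0 <-> 1 = 0

0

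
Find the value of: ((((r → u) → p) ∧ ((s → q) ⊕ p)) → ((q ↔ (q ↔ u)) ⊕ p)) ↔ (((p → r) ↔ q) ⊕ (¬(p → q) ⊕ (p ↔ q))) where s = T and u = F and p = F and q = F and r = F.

Substituting s=T, u=F, p=F, q=F, r=F:
r → u = F → F = T
(r → u) → p = T → F = F
s → q = T → F = F
(s → q) ⊕ p = F ⊕ F = F
((r → u) → p) ∧ ((s → q) ⊕ p) = F ∧ F = F
q ↔ u = F ↔ F = T
q ↔ (q ↔ u) = F ↔ T = F
(q ↔ (q ↔ u)) ⊕ p = F ⊕ F = F
(((r → u) → p) ∧ ((s → q) ⊕ p)) → ((q ↔ (q ↔ u)) ⊕ p) = F → F = T
p → r = F → F = T
(p → r) ↔ q = T ↔ F = F
p → q = F → F = T
¬(p → q) = ¬T = F
p ↔ q = F ↔ F = T
¬(p → q) ⊕ (p ↔ q) = F ⊕ T = T
((p → r) ↔ q) ⊕ (¬(p → q) ⊕ (p ↔ q)) = F ⊕ T = T
((((r → u) → p) ∧ ((s → q) ⊕ p)) → ((q ↔ (q ↔ u)) ⊕ p)) ↔ (((p → r) ↔ q) ⊕ (¬(p → q) ⊕ (p ↔ q))) = T ↔ T = T

T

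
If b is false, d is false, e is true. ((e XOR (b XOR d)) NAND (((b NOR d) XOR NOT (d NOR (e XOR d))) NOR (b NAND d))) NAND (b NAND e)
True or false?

F

b XOR d = F XOR F = F
e XOR (b XOR d) = T XOR F = T
b NOR d = F NOR F = T
e XOR d = T XOR F = T
d NOR (e XOR d) = F NOR T = F
NOT (d NOR (e XOR d)) = NOT F = T
(b NOR d) XOR NOT (d NOR (e XOR d)) = T XOR T = F
b NAND d = F NAND F = T
((b NOR d) XOR NOT (d NOR (e XOR d))) NOR (b NAND d) = F NOR T = F
(e XOR (b XOR d)) NAND (((b NOR d) XOR NOT (d NOR (e XOR d))) NOR (b NAND d)) = T NAND F = T
b NAND e = F NAND T = T
((e XOR (b XOR d)) NAND (((b NOR d) XOR NOT (d NOR (e XOR d))) NOR (b NAND d))) NAND (b NAND e) = T NAND T = F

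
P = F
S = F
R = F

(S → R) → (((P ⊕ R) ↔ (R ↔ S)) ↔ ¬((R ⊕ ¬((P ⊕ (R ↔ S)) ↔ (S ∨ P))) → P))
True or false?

F

S → R = F → F = T
P ⊕ R = F ⊕ F = F
R ↔ S = F ↔ F = T
(P ⊕ R) ↔ (R ↔ S) = F ↔ T = F
R ↔ S = F ↔ F = T
P ⊕ (R ↔ S) = F ⊕ T = T
S ∨ P = F ∨ F = F
(P ⊕ (R ↔ S)) ↔ (S ∨ P) = T ↔ F = F
¬((P ⊕ (R ↔ S)) ↔ (S ∨ P)) = ¬F = T
R ⊕ ¬((P ⊕ (R ↔ S)) ↔ (S ∨ P)) = F ⊕ T = T
(R ⊕ ¬((P ⊕ (R ↔ S)) ↔ (S ∨ P))) → P = T → F = F
¬((R ⊕ ¬((P ⊕ (R ↔ S)) ↔ (S ∨ P))) → P) = ¬F = T
((P ⊕ R) ↔ (R ↔ S)) ↔ ¬((R ⊕ ¬((P ⊕ (R ↔ S)) ↔ (S ∨ P))) → P) = F ↔ T = F
(S → R) → (((P ⊕ R) ↔ (R ↔ S)) ↔ ¬((R ⊕ ¬((P ⊕ (R ↔ S)) ↔ (S ∨ P))) → P)) = T → F = F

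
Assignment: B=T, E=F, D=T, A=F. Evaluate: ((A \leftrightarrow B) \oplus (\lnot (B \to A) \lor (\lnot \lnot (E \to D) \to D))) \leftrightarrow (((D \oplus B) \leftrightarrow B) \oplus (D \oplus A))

Substituting B=T, E=F, D=T, A=F:
A \leftrightarrow B = F \leftrightarrow T = F
B \to A = T \to F = F
\lnot (B \to A) = \lnot F = T
E \to D = F \to T = T
\lnot (E \to D) = \lnot T = F
\lnot \lnot (E \to D) = \lnot F = T
\lnot \lnot (E \to D) \to D = T \to T = T
\lnot (B \to A) \lor (\lnot \lnot (E \to D) \to D) = T \lor T = T
(A \leftrightarrow B) \oplus (\lnot (B \to A) \lor (\lnot \lnot (E \to D) \to D)) = F \oplus T = T
D \oplus B = T \oplus T = F
(D \oplus B) \leftrightarrow B = F \leftrightarrow T = F
D \oplus A = T \oplus F = T
((D \oplus B) \leftrightarrow B) \oplus (D \oplus A) = F \oplus T = T
((A \leftrightarrow B) \oplus (\lnot (B \to A) \lor (\lnot \lnot (E \to D) \to D))) \leftrightarrow (((D \oplus B) \leftrightarrow B) \oplus (D \oplus A)) = T \leftrightarrow T = T

T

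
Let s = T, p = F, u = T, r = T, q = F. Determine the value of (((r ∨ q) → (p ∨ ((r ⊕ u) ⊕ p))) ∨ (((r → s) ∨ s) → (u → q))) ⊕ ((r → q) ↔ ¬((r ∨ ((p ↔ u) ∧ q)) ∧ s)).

T

r ∨ q = T ∨ F = T
r ⊕ u = T ⊕ T = F
(r ⊕ u) ⊕ p = F ⊕ F = F
p ∨ ((r ⊕ u) ⊕ p) = F ∨ F = F
(r ∨ q) → (p ∨ ((r ⊕ u) ⊕ p)) = T → F = F
r → s = T → T = T
(r → s) ∨ s = T ∨ T = T
u → q = T → F = F
((r → s) ∨ s) → (u → q) = T → F = F
((r ∨ q) → (p ∨ ((r ⊕ u) ⊕ p))) ∨ (((r → s) ∨ s) → (u → q)) = F ∨ F = F
r → q = T → F = F
p ↔ u = F ↔ T = F
(p ↔ u) ∧ q = F ∧ F = F
r ∨ ((p ↔ u) ∧ q) = T ∨ F = T
(r ∨ ((p ↔ u) ∧ q)) ∧ s = T ∧ T = T
¬((r ∨ ((p ↔ u) ∧ q)) ∧ s) = ¬T = F
(r → q) ↔ ¬((r ∨ ((p ↔ u) ∧ q)) ∧ s) = F ↔ F = T
(((r ∨ q) → (p ∨ ((r ⊕ u) ⊕ p))) ∨ (((r → s) ∨ s) → (u → q))) ⊕ ((r → q) ↔ ¬((r ∨ ((p ↔ u) ∧ q)) ∧ s)) = F ⊕ T = T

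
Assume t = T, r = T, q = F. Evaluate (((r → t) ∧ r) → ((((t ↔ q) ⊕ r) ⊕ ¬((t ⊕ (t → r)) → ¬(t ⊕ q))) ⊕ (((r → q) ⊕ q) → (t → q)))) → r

T

r → t = T → T = T
(r → t) ∧ r = T ∧ T = T
t ↔ q = T ↔ F = F
(t ↔ q) ⊕ r = F ⊕ T = T
t → r = T → T = T
t ⊕ (t → r) = T ⊕ T = F
t ⊕ q = T ⊕ F = T
¬(t ⊕ q) = ¬T = F
(t ⊕ (t → r)) → ¬(t ⊕ q) = F → F = T
¬((t ⊕ (t → r)) → ¬(t ⊕ q)) = ¬T = F
((t ↔ q) ⊕ r) ⊕ ¬((t ⊕ (t → r)) → ¬(t ⊕ q)) = T ⊕ F = T
r → q = T → F = F
(r → q) ⊕ q = F ⊕ F = F
t → q = T → F = F
((r → q) ⊕ q) → (t → q) = F → F = T
(((t ↔ q) ⊕ r) ⊕ ¬((t ⊕ (t → r)) → ¬(t ⊕ q))) ⊕ (((r → q) ⊕ q) → (t → q)) = T ⊕ T = F
((r → t) ∧ r) → ((((t ↔ q) ⊕ r) ⊕ ¬((t ⊕ (t → r)) → ¬(t ⊕ q))) ⊕ (((r → q) ⊕ q) → (t → q))) = T → F = F
(((r → t) ∧ r) → ((((t ↔ q) ⊕ r) ⊕ ¬((t ⊕ (t → r)) → ¬(t ⊕ q))) ⊕ (((r → q) ⊕ q) → (t → q)))) → r = F → T = T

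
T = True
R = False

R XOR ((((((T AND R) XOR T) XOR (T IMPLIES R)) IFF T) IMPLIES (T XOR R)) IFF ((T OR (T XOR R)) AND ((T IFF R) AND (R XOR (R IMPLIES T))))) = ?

T AND R = True AND False = False
(T AND R) XOR T = False XOR True = True
T IMPLIES R = True IMPLIES False = False
((T AND R) XOR T) XOR (T IMPLIES R) = True XOR False = True
(((T AND R) XOR T) XOR (T IMPLIES R)) IFF T = True IFF True = True
T XOR R = True XOR False = True
((((T AND R) XOR T) XOR (T IMPLIES R)) IFF T) IMPLIES (T XOR R) = True IMPLIES True = True
T XOR R = True XOR False = True
T OR (T XOR R) = True OR True = True
T IFF R = True IFF False = False
R IMPLIES T = False IMPLIES True = True
R XOR (R IMPLIES T) = False XOR True = True
(T IFF R) AND (R XOR (R IMPLIES T)) = False AND True = False
(T OR (T XOR R)) AND ((T IFF R) AND (R XOR (R IMPLIES T))) = True AND False = False
(((((T AND R) XOR T) XOR (T IMPLIES R)) IFF T) IMPLIES (T XOR R)) IFF ((T OR (T XOR R)) AND ((T IFF R) AND (R XOR (R IMPLIES T)))) = True IFF False = False
R XOR ((((((T AND R) XOR T) XOR (T IMPLIES R)) IFF T) IMPLIES (T XOR R)) IFF ((T OR (T XOR R)) AND ((T IFF R) AND (R XOR (R IMPLIES T))))) = False XOR False = False

False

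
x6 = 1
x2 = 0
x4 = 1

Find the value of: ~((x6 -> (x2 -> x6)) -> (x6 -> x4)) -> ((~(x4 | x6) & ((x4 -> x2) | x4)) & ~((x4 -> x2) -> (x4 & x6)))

x2 -> x6 = 0 -> 1 = 1
x6 -> (x2 -> x6) = 1 -> 1 = 1
x6 -> x4 = 1 -> 1 = 1
(x6 -> (x2 -> x6)) -> (x6 -> x4) = 1 -> 1 = 1
~((x6 -> (x2 -> x6)) -> (x6 -> x4)) = ~1 = 0
x4 | x6 = 1 | 1 = 1
~(x4 | x6) = ~1 = 0
x4 -> x2 = 1 -> 0 = 0
(x4 -> x2) | x4 = 0 | 1 = 1
~(x4 | x6) & ((x4 -> x2) | x4) = 0 & 1 = 0
x4 -> x2 = 1 -> 0 = 0
x4 & x6 = 1 & 1 = 1
(x4 -> x2) -> (x4 & x6) = 0 -> 1 = 1
~((x4 -> x2) -> (x4 & x6)) = ~1 = 0
(~(x4 | x6) & ((x4 -> x2) | x4)) & ~((x4 -> x2) -> (x4 & x6)) = 0 & 0 = 0
~((x6 -> (x2 -> x6)) -> (x6 -> x4)) -> ((~(x4 | x6) & ((x4 -> x2) | x4)) & ~((x4 -> x2) -> (x4 & x6))) = 0 -> 0 = 1

1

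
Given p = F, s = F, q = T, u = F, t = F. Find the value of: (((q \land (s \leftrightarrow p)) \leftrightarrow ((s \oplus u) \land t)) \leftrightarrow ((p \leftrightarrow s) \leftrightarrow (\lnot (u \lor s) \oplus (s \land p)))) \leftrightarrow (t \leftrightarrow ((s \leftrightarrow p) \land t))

Substituting p=F, s=F, q=T, u=F, t=F:
s \leftrightarrow p = F \leftrightarrow F = T
q \land (s \leftrightarrow p) = T \land T = T
s \oplus u = F \oplus F = F
(s \oplus u) \land t = F \land F = F
(q \land (s \leftrightarrow p)) \leftrightarrow ((s \oplus u) \land t) = T \leftrightarrow F = F
p \leftrightarrow s = F \leftrightarrow F = T
u \lor s = F \lor F = F
\lnot (u \lor s) = \lnot F = T
s \land p = F \land F = F
\lnot (u \lor s) \oplus (s \land p) = T \oplus F = T
(p \leftrightarrow s) \leftrightarrow (\lnot (u \lor s) \oplus (s \land p)) = T \leftrightarrow T = T
((q \land (s \leftrightarrow p)) \leftrightarrow ((s \oplus u) \land t)) \leftrightarrow ((p \leftrightarrow s) \leftrightarrow (\lnot (u \lor s) \oplus (s \land p))) = F \leftrightarrow T = F
s \leftrightarrow p = F \leftrightarrow F = T
(s \leftrightarrow p) \land t = T \land F = F
t \leftrightarrow ((s \leftrightarrow p) \land t) = F \leftrightarrow F = T
(((q \land (s \leftrightarrow p)) \leftrightarrow ((s \oplus u) \land t)) \leftrightarrow ((p \leftrightarrow s) \leftrightarrow (\lnot (u \lor s) \oplus (s \land p)))) \leftrightarrow (t \leftrightarrow ((s \leftrightarrow p) \land t)) = F \leftrightarrow T = F

F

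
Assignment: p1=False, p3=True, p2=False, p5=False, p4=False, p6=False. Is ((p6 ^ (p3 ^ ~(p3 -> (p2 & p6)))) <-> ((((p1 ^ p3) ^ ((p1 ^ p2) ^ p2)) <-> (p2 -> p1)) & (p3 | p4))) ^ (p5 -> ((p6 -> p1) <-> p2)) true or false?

True

p2 & p6 = False & False = False
p3 -> (p2 & p6) = True -> False = False
~(p3 -> (p2 & p6)) = ~False = True
p3 ^ ~(p3 -> (p2 & p6)) = True ^ True = False
p6 ^ (p3 ^ ~(p3 -> (p2 & p6))) = False ^ False = False
p1 ^ p3 = False ^ True = True
p1 ^ p2 = False ^ False = False
(p1 ^ p2) ^ p2 = False ^ False = False
(p1 ^ p3) ^ ((p1 ^ p2) ^ p2) = True ^ False = True
p2 -> p1 = False -> False = True
((p1 ^ p3) ^ ((p1 ^ p2) ^ p2)) <-> (p2 -> p1) = True <-> True = True
p3 | p4 = True | False = True
(((p1 ^ p3) ^ ((p1 ^ p2) ^ p2)) <-> (p2 -> p1)) & (p3 | p4) = True & True = True
(p6 ^ (p3 ^ ~(p3 -> (p2 & p6)))) <-> ((((p1 ^ p3) ^ ((p1 ^ p2) ^ p2)) <-> (p2 -> p1)) & (p3 | p4)) = False <-> True = False
p6 -> p1 = False -> False = True
(p6 -> p1) <-> p2 = True <-> False = False
p5 -> ((p6 -> p1) <-> p2) = False -> False = True
((p6 ^ (p3 ^ ~(p3 -> (p2 & p6)))) <-> ((((p1 ^ p3) ^ ((p1 ^ p2) ^ p2)) <-> (p2 -> p1)) & (p3 | p4))) ^ (p5 -> ((p6 -> p1) <-> p2)) = False ^ True = True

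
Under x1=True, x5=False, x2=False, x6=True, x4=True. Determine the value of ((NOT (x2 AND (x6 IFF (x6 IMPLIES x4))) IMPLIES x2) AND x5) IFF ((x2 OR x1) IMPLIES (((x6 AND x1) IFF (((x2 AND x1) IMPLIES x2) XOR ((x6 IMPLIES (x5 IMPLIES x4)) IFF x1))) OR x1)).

x6 IMPLIES x4 = True IMPLIES True = True
x6 IFF (x6 IMPLIES x4) = True IFF True = True
x2 AND (x6 IFF (x6 IMPLIES x4)) = False AND True = False
NOT (x2 AND (x6 IFF (x6 IMPLIES x4))) = NOT False = True
NOT (x2 AND (x6 IFF (x6 IMPLIES x4))) IMPLIES x2 = True IMPLIES False = False
(NOT (x2 AND (x6 IFF (x6 IMPLIES x4))) IMPLIES x2) AND x5 = False AND False = False
x2 OR x1 = False OR True = True
x6 AND x1 = True AND True = True
x2 AND x1 = False AND True = False
(x2 AND x1) IMPLIES x2 = False IMPLIES False = True
x5 IMPLIES x4 = False IMPLIES True = True
x6 IMPLIES (x5 IMPLIES x4) = True IMPLIES True = True
(x6 IMPLIES (x5 IMPLIES x4)) IFF x1 = True IFF True = True
((x2 AND x1) IMPLIES x2) XOR ((x6 IMPLIES (x5 IMPLIES x4)) IFF x1) = True XOR True = False
(x6 AND x1) IFF (((x2 AND x1) IMPLIES x2) XOR ((x6 IMPLIES (x5 IMPLIES x4)) IFF x1)) = True IFF False = False
((x6 AND x1) IFF (((x2 AND x1) IMPLIES x2) XOR ((x6 IMPLIES (x5 IMPLIES x4)) IFF x1))) OR x1 = False OR True = True
(x2 OR x1) IMPLIES (((x6 AND x1) IFF (((x2 AND x1) IMPLIES x2) XOR ((x6 IMPLIES (x5 IMPLIES x4)) IFF x1))) OR x1) = True IMPLIES True = True
((NOT (x2 AND (x6 IFF (x6 IMPLIES x4))) IMPLIES x2) AND x5) IFF ((x2 OR x1) IMPLIES (((x6 AND x1) IFF (((x2 AND x1) IMPLIES x2) XOR ((x6 IMPLIES (x5 IMPLIES x4)) IFF x1))) OR x1)) = False IFF True = False

False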